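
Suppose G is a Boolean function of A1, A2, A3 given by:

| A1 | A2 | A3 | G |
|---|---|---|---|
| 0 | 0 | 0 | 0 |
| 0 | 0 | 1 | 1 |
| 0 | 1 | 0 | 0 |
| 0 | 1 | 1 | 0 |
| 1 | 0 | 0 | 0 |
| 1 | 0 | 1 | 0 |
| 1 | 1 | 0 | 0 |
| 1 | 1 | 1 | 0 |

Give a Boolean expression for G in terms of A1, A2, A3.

G(A1, A2, A3) = (¬A1 ∧ ¬A2) ∧ A3

G is 1 on exactly one input, (0,0,1), whose minterm is ¬A1·¬A2·A3. So G is just that conjunction.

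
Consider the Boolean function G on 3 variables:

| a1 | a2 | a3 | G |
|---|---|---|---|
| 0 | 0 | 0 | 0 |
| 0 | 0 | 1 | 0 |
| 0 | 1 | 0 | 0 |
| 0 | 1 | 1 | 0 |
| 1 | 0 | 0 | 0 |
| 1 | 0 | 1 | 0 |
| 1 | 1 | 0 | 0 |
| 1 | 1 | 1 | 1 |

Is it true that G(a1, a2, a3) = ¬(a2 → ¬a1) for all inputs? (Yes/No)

No

Evaluate ¬(a2 → ¬a1) on each row and compare to G:
  a1=0, a2=0, a3=0: formula gives 0, G = 0 ✓
  a1=0, a2=0, a3=1: formula gives 0, G = 0 ✓
  a1=0, a2=1, a3=0: formula gives 0, G = 0 ✓
  a1=0, a2=1, a3=1: formula gives 0, G = 0 ✓
  a1=1, a2=0, a3=0: formula gives 0, G = 0 ✓
  …
  a1=1, a2=1, a3=0: formula gives 1, but G = 0 ✗
Row (1,1,0) is a counterexample, so the formula is not equivalent to G.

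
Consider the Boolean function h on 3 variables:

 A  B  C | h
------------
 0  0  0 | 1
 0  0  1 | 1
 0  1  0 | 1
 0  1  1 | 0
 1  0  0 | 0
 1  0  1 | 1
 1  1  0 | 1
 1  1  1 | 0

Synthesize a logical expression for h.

The 0-rows are (0,1,1), (1,0,0), (1,1,1). Take each as a conjunction (¬A·B·C, A·¬B·¬C, A·B·C), form their disjunction, and complement — that gives a formula that is 1 everywhere h is.

h(A, B, C) = ¬((((¬A ∧ B) ∧ C) ∨ ((A ∧ ¬B) ∧ ¬C)) ∨ ((A ∧ B) ∧ C))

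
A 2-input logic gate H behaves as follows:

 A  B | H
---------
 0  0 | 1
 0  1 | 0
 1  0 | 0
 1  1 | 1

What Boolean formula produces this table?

H(A, B) = ¬(A ⊕ B)

The output is 1 exactly when an even number of inputs are 1 — the complement of 2-way XOR.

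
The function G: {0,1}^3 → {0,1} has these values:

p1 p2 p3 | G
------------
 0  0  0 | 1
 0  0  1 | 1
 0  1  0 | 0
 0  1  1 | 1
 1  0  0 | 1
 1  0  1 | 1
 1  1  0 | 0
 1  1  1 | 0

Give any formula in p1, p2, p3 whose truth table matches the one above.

G(p1, p2, p3) = NOT ((((NOT p1 AND p2) AND NOT p3) OR ((p1 AND p2) AND NOT p3)) OR ((p1 AND p2) AND p3))

There are just 3 zero rows: (0,1,0), (1,1,0), (1,1,1). Their minterms are ¬p1·p2·¬p3, p1·p2·¬p3, p1·p2·p3; the OR of those covers precisely the 0-outputs, and negating it yields G.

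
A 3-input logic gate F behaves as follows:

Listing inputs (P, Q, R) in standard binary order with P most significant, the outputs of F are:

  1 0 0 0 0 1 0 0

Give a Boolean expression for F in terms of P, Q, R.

The 1-rows are (0,0,0), (1,0,1). Each contributes one minterm — ¬P·¬Q·¬R; P·¬Q·R — and their disjunction is a sum-of-products form of F.

F(P, Q, R) = ((¬P ∧ ¬Q) ∧ ¬R) ∨ ((P ∧ ¬Q) ∧ R)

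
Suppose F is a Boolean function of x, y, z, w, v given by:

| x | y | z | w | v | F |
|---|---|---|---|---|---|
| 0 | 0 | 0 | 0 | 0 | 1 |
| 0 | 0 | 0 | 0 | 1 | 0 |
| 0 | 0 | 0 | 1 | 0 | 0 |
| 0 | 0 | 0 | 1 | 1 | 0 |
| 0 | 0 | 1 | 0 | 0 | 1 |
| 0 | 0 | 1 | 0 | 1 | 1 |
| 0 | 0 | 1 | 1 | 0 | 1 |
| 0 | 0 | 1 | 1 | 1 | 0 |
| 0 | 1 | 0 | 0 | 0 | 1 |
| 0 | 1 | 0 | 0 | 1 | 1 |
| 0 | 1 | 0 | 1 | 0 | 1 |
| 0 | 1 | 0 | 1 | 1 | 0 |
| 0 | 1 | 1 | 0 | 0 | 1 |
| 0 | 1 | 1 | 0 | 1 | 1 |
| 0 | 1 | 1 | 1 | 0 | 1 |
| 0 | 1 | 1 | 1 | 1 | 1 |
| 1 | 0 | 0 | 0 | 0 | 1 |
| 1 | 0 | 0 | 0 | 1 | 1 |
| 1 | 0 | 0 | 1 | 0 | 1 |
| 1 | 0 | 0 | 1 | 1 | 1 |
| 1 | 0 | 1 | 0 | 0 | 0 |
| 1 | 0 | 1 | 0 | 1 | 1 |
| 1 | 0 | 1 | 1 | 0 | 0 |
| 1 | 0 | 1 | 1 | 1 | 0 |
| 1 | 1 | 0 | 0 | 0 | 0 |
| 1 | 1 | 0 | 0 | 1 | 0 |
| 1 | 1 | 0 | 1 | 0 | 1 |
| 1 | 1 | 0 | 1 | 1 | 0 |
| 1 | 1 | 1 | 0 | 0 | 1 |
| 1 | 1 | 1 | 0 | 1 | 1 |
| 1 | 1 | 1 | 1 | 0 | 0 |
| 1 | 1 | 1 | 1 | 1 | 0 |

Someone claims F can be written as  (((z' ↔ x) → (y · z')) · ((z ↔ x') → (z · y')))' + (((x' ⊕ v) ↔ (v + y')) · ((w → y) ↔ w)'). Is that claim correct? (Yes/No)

No

Check the formula against F row by row:
  x=0, y=0, z=0, w=0, v=0: formula gives 1, F = 1 ✓
  x=0, y=0, z=0, w=0, v=1: formula gives 0, F = 0 ✓
  x=0, y=0, z=0, w=1, v=0: formula gives 1, but F = 0 ✗
Row (0,0,0,1,0) is a counterexample, so the formula is not equivalent to F.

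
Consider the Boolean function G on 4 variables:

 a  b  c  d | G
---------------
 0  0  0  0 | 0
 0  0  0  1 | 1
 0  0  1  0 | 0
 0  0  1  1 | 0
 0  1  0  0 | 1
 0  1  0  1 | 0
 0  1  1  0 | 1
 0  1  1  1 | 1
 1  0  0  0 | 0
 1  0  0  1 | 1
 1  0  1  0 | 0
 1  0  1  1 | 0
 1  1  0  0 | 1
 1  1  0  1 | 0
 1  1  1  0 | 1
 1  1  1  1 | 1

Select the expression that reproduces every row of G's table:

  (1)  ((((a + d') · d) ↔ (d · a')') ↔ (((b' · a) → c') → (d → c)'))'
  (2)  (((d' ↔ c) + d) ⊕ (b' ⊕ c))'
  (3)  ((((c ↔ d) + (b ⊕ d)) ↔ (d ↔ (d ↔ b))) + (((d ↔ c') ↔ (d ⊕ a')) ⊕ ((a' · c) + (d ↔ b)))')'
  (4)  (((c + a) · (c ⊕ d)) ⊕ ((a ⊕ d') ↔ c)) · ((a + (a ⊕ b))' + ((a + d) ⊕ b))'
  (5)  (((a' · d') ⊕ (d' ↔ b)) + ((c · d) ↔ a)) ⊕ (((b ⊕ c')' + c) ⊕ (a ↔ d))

2

(1) disagrees with G on (0,0,0,1) (formula → 0, table → 1); rule it out.
(3) disagrees with G on (0,0,0,0) (formula → 1, table → 0); rule it out.
(4) disagrees with G on (0,0,0,1) (formula → 0, table → 1); rule it out.
(5) disagrees with G on (0,0,1,0) (formula → 1, table → 0); rule it out.
(2) is the remaining candidate, and it agrees with G on all 16 inputs.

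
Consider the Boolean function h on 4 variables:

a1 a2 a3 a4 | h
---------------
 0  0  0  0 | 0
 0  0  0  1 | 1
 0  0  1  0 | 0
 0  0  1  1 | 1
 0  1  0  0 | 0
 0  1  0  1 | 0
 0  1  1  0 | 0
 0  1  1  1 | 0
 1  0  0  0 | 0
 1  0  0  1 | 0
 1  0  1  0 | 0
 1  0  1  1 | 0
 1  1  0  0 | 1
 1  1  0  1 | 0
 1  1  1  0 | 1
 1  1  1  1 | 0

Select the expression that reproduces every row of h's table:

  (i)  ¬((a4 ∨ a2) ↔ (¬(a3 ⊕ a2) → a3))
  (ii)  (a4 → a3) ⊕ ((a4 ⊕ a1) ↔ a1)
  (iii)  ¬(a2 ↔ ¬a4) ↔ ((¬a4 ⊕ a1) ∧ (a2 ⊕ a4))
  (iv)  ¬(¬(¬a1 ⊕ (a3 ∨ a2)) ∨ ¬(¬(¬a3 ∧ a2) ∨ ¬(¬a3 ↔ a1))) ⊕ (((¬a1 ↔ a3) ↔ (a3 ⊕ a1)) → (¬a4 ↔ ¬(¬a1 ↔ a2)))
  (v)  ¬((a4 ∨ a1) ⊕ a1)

iii

(i) disagrees with h on (0,0,1,0) (formula → 1, table → 0); rule it out.
(ii) disagrees with h on (0,0,0,1) (formula → 0, table → 1); rule it out.
(iv) disagrees with h on (0,0,1,0) (formula → 1, table → 0); rule it out.
(v) disagrees with h on (0,0,0,0) (formula → 1, table → 0); rule it out.
Only (iii) survives; checking it on all 16 rows confirms it matches h.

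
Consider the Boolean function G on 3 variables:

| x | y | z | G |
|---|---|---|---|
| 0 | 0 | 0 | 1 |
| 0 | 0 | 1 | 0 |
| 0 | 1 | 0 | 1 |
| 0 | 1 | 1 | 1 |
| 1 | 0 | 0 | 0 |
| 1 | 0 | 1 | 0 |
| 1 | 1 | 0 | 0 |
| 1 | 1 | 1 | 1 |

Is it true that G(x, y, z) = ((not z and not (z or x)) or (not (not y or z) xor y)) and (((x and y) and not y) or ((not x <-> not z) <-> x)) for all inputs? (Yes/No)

No

Test each input against both G and the formula:
  x=0, y=0, z=0: formula gives 0, but G = 1 ✗
Row (0,0,0) is a counterexample, so the formula is not equivalent to G.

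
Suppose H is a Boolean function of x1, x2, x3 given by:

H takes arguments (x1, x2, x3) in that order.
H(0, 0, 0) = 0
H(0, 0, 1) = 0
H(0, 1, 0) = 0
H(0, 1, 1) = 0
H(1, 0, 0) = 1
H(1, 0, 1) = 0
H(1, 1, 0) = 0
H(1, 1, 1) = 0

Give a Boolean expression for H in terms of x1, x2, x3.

Only row (1,0,0) gives 1. That row's minterm x1·¬x2·¬x3 is H directly.

H(x1, x2, x3) = (x1 and not x2) and not x3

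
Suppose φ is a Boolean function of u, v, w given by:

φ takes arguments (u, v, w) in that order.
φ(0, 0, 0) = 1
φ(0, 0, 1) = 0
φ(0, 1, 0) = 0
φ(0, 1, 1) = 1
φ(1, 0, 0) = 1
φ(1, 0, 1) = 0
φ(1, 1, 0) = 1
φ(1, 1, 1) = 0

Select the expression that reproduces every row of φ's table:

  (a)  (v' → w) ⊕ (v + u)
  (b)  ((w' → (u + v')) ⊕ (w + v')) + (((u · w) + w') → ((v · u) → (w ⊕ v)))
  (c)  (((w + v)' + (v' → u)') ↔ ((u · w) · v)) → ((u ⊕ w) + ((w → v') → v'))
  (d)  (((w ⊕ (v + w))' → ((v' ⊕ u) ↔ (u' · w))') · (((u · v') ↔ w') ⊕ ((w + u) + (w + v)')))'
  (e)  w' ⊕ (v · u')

e

(a) fails at (0,0,0): the formula yields 0, φ is 1.
(b) fails at (0,0,1): the formula yields 1, φ is 0.
(c) fails at (0,0,1): the formula yields 1, φ is 0.
(d) fails at (0,0,0): the formula yields 0, φ is 1.
That leaves (e). Evaluating it on every row reproduces the table of φ exactly.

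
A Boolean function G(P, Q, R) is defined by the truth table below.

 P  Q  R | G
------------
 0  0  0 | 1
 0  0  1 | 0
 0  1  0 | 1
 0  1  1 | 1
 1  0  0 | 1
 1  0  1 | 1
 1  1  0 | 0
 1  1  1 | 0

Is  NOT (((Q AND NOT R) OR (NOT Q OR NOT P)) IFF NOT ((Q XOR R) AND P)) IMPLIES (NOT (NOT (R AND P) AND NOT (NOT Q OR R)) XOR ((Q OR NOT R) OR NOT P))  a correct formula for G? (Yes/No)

Test each input against both G and the formula:
  P=0, Q=0, R=0: formula gives 1, G = 1 ✓
  P=0, Q=0, R=1: formula gives 1, but G = 0 ✗
Since they disagree at (0,0,1), the expression is not a correct formula for G.

No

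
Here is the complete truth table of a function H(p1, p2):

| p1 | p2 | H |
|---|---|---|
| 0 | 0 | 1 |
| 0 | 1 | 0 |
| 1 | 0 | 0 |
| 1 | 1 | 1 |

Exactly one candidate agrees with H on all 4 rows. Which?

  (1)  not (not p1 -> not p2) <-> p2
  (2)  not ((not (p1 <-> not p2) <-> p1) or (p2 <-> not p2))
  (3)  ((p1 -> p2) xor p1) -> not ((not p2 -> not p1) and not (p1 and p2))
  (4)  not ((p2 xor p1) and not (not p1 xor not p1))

(1): at (0,1) it gives 1, but H = 0 — eliminated.
(2): at (1,0) it gives 1, but H = 0 — eliminated.
(3): at (0,0) it gives 0, but H = 1 — eliminated.
(4) is the remaining candidate, and it agrees with H on all 4 inputs.

4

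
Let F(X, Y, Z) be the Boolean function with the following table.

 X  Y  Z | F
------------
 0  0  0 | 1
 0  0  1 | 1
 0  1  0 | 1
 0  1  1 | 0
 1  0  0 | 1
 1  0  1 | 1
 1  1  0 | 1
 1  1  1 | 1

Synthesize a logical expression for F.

F(X, Y, Z) = ((X' · Y) · Z)'

F is 0 on exactly one input, (0,1,1), whose minterm is ¬X·Y·Z. So F is the negation of that single conjunction.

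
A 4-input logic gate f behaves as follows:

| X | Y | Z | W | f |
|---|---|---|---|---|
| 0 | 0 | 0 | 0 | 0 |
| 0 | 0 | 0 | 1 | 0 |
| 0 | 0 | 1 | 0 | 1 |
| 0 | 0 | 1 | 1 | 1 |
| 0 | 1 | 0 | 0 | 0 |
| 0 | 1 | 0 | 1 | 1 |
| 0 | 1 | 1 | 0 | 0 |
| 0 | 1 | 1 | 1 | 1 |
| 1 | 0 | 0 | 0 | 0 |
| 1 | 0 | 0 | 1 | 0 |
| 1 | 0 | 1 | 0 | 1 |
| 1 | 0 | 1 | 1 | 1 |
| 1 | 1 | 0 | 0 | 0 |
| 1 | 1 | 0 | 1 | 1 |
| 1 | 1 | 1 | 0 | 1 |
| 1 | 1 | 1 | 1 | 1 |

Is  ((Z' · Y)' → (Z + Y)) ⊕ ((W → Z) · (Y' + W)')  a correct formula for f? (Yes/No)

Check the formula against f row by row:
  X=0, Y=0, Z=0, W=0: formula gives 0, f = 0 ✓
  X=0, Y=0, Z=0, W=1: formula gives 0, f = 0 ✓
  X=0, Y=0, Z=1, W=0: formula gives 1, f = 1 ✓
  X=0, Y=0, Z=1, W=1: formula gives 1, f = 1 ✓
  …
  X=1, Y=1, Z=1, W=0: formula gives 0, but f = 1 ✗
Since they disagree at (1,1,1,0), the expression is not a correct formula for f.

No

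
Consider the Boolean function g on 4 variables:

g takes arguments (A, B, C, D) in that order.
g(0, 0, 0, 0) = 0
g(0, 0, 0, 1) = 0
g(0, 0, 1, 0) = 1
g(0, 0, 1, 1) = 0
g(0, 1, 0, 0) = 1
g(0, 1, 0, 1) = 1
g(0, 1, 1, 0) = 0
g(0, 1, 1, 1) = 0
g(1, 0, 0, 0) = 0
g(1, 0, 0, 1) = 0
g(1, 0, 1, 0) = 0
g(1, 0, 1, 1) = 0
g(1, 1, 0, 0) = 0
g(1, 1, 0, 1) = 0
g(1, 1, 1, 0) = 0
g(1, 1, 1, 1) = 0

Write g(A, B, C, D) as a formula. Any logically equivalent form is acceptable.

g(A, B, C, D) = ((((not A and not B) and C) and not D) or (((not A and B) and not C) and not D)) or (((not A and B) and not C) and D)

g=1 on 3 inputs: (0,0,1,0), (0,1,0,0), (0,1,0,1). Reading each as a conjunction of literals (¬A·¬B·C·¬D, ¬A·B·¬C·¬D, ¬A·B·¬C·D) and taking the OR gives the canonical DNF.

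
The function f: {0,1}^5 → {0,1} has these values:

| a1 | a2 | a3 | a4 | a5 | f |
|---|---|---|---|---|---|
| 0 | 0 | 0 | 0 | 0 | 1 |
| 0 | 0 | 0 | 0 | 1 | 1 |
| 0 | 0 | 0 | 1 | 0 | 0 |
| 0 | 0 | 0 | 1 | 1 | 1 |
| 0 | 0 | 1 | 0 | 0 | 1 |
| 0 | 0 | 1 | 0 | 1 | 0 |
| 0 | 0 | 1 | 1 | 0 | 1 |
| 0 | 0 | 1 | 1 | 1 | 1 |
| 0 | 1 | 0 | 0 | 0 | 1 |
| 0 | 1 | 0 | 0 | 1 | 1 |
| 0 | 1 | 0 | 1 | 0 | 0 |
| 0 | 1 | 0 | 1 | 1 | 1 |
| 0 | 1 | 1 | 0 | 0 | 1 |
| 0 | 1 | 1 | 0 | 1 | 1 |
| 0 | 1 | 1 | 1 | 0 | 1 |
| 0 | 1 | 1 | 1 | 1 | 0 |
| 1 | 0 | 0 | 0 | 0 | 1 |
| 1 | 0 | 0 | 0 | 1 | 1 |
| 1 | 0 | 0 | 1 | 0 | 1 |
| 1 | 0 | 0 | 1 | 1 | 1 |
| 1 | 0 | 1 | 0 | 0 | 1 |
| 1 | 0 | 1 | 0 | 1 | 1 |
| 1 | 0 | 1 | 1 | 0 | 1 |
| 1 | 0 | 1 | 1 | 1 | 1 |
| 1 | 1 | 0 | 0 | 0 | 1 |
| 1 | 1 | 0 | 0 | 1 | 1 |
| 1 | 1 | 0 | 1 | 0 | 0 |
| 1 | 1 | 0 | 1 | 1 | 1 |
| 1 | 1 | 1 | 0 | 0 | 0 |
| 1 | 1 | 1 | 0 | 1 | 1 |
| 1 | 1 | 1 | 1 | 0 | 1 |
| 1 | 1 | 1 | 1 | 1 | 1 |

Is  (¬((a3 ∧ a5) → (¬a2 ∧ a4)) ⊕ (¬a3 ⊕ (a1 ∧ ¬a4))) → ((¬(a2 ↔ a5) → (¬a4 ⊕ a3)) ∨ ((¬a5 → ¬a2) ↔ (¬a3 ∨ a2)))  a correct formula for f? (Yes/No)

Test each input against both f and the formula:
  a1=0, a2=0, a3=0, a4=0, a5=0: formula gives 1, f = 1 ✓
  a1=0, a2=0, a3=0, a4=0, a5=1: formula gives 1, f = 1 ✓
  a1=0, a2=0, a3=0, a4=1, a5=0: formula gives 1, but f = 0 ✗
A single disagreement suffices: at (0,0,0,1,0) they differ, so the formula does not compute f.

No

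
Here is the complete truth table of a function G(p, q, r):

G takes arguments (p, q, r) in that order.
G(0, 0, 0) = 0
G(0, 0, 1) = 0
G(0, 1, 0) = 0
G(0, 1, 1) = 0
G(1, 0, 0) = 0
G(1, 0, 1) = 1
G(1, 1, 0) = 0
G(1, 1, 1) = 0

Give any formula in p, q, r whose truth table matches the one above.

G is 1 on exactly one input, (1,0,1), whose minterm is p·¬q·r. So G is just that conjunction.

G(p, q, r) = (p and not q) and r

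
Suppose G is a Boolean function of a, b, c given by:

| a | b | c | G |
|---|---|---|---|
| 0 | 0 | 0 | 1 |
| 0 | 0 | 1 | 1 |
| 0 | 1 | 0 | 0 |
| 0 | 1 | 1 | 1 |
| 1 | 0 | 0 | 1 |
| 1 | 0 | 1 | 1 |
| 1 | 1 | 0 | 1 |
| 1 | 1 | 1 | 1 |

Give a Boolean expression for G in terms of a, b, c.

Only row (0,1,0) gives 0. So G is 1 everywhere except there — the complement of the minterm ¬a·b·¬c.

G(a, b, c) = ¬((¬a ∧ b) ∧ ¬c)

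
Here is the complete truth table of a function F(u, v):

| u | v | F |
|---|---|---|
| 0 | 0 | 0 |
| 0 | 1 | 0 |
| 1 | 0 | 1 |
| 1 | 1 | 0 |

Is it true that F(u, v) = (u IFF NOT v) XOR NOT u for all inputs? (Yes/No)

Check the formula against F row by row:
  u=0, v=0: formula gives 1, but F = 0 ✗
Row (0,0) is a counterexample, so the formula is not equivalent to F.

No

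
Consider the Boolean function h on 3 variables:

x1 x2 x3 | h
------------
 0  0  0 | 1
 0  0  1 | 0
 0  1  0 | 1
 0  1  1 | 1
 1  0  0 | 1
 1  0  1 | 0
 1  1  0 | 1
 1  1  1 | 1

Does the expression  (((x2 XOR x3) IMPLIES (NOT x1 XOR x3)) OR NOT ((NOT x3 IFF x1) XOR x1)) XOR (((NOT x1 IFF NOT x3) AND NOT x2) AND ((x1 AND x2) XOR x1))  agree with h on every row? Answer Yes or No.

Yes

Test each input against both h and the formula:
  x1=0, x2=0, x3=0: formula gives 1, h = 1 ✓
  x1=0, x2=0, x3=1: formula gives 0, h = 0 ✓
  x1=0, x2=1, x3=0: formula gives 1, h = 1 ✓
  x1=0, x2=1, x3=1: formula gives 1, h = 1 ✓
  x1=1, x2=0, x3=0: formula gives 1, h = 1 ✓
  …and likewise for the remaining 3 rows.
Every row agrees, so the formula is equivalent.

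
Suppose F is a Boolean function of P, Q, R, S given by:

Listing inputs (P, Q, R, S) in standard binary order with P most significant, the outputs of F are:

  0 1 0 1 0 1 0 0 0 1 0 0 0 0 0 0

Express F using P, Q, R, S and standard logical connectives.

F(P, Q, R, S) = (((((¬P ∧ ¬Q) ∧ ¬R) ∧ S) ∨ (((¬P ∧ ¬Q) ∧ R) ∧ S)) ∨ (((¬P ∧ Q) ∧ ¬R) ∧ S)) ∨ (((P ∧ ¬Q) ∧ ¬R) ∧ S)

Collect the rows where F=1 — (0,0,0,1), (0,0,1,1), (0,1,0,1), (1,0,0,1) — and write one minterm per row: ¬P·¬Q·¬R·S, ¬P·¬Q·R·S, ¬P·Q·¬R·S, P·¬Q·¬R·S. Their union (logical OR) reproduces the table exactly.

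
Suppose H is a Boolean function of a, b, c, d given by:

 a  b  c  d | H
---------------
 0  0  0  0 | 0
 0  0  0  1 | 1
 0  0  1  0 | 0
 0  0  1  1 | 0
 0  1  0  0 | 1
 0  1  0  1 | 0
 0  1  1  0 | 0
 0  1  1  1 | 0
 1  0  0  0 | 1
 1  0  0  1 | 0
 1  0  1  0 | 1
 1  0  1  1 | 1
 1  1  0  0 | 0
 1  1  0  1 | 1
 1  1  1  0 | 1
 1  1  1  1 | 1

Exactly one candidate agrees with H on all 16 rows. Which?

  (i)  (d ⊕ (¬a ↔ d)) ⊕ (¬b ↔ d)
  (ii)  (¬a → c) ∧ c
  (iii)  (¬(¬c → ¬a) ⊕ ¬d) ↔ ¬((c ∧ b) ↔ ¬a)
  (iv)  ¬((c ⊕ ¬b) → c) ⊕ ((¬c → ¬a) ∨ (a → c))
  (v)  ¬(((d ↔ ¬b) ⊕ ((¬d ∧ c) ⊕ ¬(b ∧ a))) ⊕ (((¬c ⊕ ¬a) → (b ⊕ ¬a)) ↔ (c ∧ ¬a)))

(i) disagrees with H on (0,0,1,1) (formula → 1, table → 0); rule it out.
(ii) disagrees with H on (0,0,0,1) (formula → 0, table → 1); rule it out.
(iii) disagrees with H on (0,0,0,0) (formula → 1, table → 0); rule it out.
(iv) disagrees with H on (0,0,0,1) (formula → 0, table → 1); rule it out.
(v) is the remaining candidate, and it agrees with H on all 16 inputs.

v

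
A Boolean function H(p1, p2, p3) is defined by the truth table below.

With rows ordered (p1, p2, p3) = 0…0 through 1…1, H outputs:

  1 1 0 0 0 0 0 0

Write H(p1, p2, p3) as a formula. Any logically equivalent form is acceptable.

Collect the rows where H=1 — (0,0,0), (0,0,1) — and write one minterm per row: ¬p1·¬p2·¬p3, ¬p1·¬p2·p3. Their union (logical OR) reproduces the table exactly.

H(p1, p2, p3) = ((p1' · p2') · p3') + ((p1' · p2') · p3)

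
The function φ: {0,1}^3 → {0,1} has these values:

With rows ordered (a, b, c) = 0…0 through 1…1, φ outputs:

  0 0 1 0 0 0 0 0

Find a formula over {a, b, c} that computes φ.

Only row (0,1,0) gives 1. That row's minterm ¬a·b·¬c is φ directly.

φ(a, b, c) = (NOT a AND b) AND NOT c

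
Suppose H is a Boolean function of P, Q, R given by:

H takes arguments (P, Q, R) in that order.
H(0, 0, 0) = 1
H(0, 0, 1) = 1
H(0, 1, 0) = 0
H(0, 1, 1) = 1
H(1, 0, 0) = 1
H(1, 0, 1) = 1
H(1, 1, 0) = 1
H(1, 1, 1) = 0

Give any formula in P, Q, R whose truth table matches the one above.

H(P, Q, R) = ¬(((¬P ∧ Q) ∧ ¬R) ∨ ((P ∧ Q) ∧ R))

The 0-rows are (0,1,0), (1,1,1). Take each as a conjunction (¬P·Q·¬R, P·Q·R), form their disjunction, and complement — that gives a formula that is 1 everywhere H is.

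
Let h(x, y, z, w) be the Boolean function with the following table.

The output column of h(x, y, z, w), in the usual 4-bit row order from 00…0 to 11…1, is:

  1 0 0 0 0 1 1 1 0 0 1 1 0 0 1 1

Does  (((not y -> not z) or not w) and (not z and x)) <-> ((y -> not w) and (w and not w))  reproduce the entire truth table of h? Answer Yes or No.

Evaluate (((not y -> not z) or not w) and (not z and x)) <-> ((y -> not w) and (w and not w)) on each row and compare to h:
  x=0, y=0, z=0, w=0: formula gives 1, h = 1 ✓
  x=0, y=0, z=0, w=1: formula gives 1, but h = 0 ✗
Row (0,0,0,1) is a counterexample, so the formula is not equivalent to h.

No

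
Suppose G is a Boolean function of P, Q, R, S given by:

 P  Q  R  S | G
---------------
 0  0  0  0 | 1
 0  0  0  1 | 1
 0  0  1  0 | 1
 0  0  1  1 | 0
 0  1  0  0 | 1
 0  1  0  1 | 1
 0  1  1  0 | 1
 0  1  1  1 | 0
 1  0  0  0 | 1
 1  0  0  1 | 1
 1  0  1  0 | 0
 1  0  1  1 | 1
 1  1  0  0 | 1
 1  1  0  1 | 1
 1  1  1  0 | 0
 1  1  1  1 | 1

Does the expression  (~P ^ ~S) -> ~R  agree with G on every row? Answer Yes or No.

Test each input against both G and the formula:
  P=0, Q=0, R=0, S=0: formula gives 1, G = 1 ✓
  P=0, Q=0, R=0, S=1: formula gives 1, G = 1 ✓
  P=0, Q=0, R=1, S=0: formula gives 1, G = 1 ✓
  P=0, Q=0, R=1, S=1: formula gives 0, G = 0 ✓
  … (the remaining 12 rows also agree.)
Every row agrees, so the formula is equivalent.

Yes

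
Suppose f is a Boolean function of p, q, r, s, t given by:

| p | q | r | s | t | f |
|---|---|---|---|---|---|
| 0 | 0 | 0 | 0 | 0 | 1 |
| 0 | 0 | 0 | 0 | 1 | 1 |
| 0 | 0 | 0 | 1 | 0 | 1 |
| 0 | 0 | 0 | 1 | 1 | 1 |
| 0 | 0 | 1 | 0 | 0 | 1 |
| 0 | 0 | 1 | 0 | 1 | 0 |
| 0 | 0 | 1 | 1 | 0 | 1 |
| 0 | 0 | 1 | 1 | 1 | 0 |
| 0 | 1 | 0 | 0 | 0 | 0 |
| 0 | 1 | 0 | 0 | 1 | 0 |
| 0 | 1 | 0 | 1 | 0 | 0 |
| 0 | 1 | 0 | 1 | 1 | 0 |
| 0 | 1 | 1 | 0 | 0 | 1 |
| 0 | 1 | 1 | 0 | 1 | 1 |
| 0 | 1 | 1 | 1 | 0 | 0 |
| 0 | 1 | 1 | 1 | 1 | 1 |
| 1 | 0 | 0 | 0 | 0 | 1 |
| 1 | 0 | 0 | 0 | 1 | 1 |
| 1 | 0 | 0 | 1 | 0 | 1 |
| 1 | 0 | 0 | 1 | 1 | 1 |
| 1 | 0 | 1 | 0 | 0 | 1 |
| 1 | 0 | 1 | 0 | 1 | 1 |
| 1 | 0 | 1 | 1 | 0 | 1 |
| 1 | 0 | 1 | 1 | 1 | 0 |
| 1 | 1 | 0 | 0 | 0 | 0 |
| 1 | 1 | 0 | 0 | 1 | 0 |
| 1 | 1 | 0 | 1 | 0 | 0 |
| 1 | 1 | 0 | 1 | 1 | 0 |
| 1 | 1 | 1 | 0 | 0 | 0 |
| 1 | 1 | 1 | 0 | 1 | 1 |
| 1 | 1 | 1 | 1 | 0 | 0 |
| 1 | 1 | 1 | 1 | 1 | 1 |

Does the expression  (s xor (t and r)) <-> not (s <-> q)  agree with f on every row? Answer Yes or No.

No

Evaluate (s xor (t and r)) <-> not (s <-> q) on each row and compare to f:
  p=0, q=0, r=0, s=0, t=0: formula gives 1, f = 1 ✓
  p=0, q=0, r=0, s=0, t=1: formula gives 1, f = 1 ✓
  p=0, q=0, r=0, s=1, t=0: formula gives 1, f = 1 ✓
  p=0, q=0, r=0, s=1, t=1: formula gives 1, f = 1 ✓
  …
  p=0, q=1, r=1, s=0, t=0: formula gives 0, but f = 1 ✗
Row (0,1,1,0,0) is a counterexample, so the formula is not equivalent to f.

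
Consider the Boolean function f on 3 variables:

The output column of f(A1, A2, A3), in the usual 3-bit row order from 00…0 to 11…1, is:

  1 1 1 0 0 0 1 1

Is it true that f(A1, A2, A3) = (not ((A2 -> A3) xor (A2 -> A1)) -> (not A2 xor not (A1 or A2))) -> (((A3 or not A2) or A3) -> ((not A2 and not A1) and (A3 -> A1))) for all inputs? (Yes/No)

Yes

Check the formula against f row by row:
  A1=0, A2=0, A3=0: formula gives 1, f = 1 ✓
  A1=0, A2=0, A3=1: formula gives 1, f = 1 ✓
  A1=0, A2=1, A3=0: formula gives 1, f = 1 ✓
  A1=0, A2=1, A3=1: formula gives 0, f = 0 ✓
  A1=1, A2=0, A3=0: formula gives 0, f = 0 ✓
  …and likewise for the remaining 3 rows.
Every row agrees, so the formula is equivalent.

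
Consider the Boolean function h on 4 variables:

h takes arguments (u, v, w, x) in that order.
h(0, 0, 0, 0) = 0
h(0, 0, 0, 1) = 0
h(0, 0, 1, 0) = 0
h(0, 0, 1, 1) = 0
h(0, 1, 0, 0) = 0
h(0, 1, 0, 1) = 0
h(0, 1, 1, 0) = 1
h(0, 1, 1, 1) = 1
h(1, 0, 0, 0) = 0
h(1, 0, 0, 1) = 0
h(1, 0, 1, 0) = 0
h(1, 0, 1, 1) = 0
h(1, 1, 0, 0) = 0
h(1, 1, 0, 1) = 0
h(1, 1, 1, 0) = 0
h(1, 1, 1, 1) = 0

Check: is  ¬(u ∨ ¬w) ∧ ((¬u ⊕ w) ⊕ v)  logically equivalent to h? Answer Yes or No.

Evaluate ¬(u ∨ ¬w) ∧ ((¬u ⊕ w) ⊕ v) on each row and compare to h:
  u=0, v=0, w=0, x=0: formula gives 0, h = 0 ✓
  u=0, v=0, w=0, x=1: formula gives 0, h = 0 ✓
  u=0, v=0, w=1, x=0: formula gives 0, h = 0 ✓
  u=0, v=0, w=1, x=1: formula gives 0, h = 0 ✓
  … (the remaining 12 rows also agree.)
No disagreement on any input; they are logically equivalent.

Yes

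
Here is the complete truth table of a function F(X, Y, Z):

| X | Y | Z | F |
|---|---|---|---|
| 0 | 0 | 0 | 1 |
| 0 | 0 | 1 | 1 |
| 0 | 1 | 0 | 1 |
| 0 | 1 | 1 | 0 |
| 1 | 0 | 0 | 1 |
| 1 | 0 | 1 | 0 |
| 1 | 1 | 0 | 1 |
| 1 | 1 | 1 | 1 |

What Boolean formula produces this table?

There are just 2 zero rows: (0,1,1), (1,0,1). Their minterms are ¬X·Y·Z, X·¬Y·Z; the OR of those covers precisely the 0-outputs, and negating it yields F.

F(X, Y, Z) = not (((not X and Y) and Z) or ((X and not Y) and Z))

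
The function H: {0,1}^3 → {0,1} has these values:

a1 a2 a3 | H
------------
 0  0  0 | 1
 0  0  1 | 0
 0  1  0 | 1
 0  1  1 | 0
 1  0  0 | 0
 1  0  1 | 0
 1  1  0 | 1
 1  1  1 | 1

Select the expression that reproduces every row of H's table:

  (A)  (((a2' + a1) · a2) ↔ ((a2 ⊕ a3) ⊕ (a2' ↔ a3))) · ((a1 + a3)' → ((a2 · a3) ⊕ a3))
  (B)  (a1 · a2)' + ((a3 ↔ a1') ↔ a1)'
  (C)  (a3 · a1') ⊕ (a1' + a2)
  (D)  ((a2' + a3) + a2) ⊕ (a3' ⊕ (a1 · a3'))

(A): at (0,0,0) it gives 0, but H = 1 — eliminated.
(B): at (0,0,1) it gives 1, but H = 0 — eliminated.
(D): at (0,0,0) it gives 0, but H = 1 — eliminated.
Only (C) survives; checking it on all 8 rows confirms it matches H.

C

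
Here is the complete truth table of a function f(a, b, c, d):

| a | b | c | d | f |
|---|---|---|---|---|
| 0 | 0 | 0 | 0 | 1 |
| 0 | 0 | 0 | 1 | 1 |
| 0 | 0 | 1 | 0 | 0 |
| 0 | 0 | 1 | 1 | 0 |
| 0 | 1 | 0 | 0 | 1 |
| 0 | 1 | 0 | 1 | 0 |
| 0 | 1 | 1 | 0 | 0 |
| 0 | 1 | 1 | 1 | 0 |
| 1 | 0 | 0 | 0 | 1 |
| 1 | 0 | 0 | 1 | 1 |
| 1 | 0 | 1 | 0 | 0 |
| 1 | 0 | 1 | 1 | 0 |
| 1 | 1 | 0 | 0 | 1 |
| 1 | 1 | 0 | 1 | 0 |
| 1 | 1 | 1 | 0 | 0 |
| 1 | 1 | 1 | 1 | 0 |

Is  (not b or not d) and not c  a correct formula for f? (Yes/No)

Test each input against both f and the formula:
  a=0, b=0, c=0, d=0: formula gives 1, f = 1 ✓
  a=0, b=0, c=0, d=1: formula gives 1, f = 1 ✓
  a=0, b=0, c=1, d=0: formula gives 0, f = 0 ✓
  a=0, b=0, c=1, d=1: formula gives 0, f = 0 ✓
  … (the remaining 12 rows also agree.)
No disagreement on any input; they are logically equivalent.

Yes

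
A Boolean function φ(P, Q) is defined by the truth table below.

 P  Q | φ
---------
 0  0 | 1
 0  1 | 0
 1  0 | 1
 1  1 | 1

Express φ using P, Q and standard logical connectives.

This is Q → P (false only at 0,1).

φ(P, Q) = Q -> P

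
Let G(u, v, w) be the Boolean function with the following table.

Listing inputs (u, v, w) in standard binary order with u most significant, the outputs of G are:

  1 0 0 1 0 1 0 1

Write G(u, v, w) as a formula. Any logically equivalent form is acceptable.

The 1-rows are (0,0,0), (0,1,1), (1,0,1), (1,1,1). Each contributes one minterm — ¬u·¬v·¬w; ¬u·v·w; u·¬v·w; u·v·w — and their disjunction is a sum-of-products form of G.

G(u, v, w) = ((((NOT u AND NOT v) AND NOT w) OR ((NOT u AND v) AND w)) OR ((u AND NOT v) AND w)) OR ((u AND v) AND w)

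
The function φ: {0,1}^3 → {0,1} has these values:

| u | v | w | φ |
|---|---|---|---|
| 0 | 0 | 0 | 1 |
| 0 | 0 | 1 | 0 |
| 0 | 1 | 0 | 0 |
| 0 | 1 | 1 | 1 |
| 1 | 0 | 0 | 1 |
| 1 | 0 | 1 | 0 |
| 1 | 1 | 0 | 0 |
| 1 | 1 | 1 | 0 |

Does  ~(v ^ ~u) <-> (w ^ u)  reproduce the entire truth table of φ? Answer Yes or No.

No

Evaluate ~(v ^ ~u) <-> (w ^ u) on each row and compare to φ:
  u=0, v=0, w=0: formula gives 1, φ = 1 ✓
  u=0, v=0, w=1: formula gives 0, φ = 0 ✓
  u=0, v=1, w=0: formula gives 0, φ = 0 ✓
  u=0, v=1, w=1: formula gives 1, φ = 1 ✓
  u=1, v=0, w=0: formula gives 1, φ = 1 ✓
  …
  u=1, v=1, w=1: formula gives 1, but φ = 0 ✗
A single disagreement suffices: at (1,1,1) they differ, so the formula does not compute φ.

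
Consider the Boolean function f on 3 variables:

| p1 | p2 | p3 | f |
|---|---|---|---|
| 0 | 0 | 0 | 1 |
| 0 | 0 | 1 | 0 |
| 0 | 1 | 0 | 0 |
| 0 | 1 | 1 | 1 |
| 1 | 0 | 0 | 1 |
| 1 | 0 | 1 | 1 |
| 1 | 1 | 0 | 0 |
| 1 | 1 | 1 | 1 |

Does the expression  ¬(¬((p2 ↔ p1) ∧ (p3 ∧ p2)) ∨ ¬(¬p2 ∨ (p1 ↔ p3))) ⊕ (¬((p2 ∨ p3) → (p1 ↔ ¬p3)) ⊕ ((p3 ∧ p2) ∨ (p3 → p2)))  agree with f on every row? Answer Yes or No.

No

Check the formula against f row by row:
  p1=0, p2=0, p3=0: formula gives 1, f = 1 ✓
  p1=0, p2=0, p3=1: formula gives 0, f = 0 ✓
  p1=0, p2=1, p3=0: formula gives 0, f = 0 ✓
  p1=0, p2=1, p3=1: formula gives 1, f = 1 ✓
  p1=1, p2=0, p3=0: formula gives 1, f = 1 ✓
  …
  p1=1, p2=1, p3=0: formula gives 1, but f = 0 ✗
Since they disagree at (1,1,0), the expression is not a correct formula for f.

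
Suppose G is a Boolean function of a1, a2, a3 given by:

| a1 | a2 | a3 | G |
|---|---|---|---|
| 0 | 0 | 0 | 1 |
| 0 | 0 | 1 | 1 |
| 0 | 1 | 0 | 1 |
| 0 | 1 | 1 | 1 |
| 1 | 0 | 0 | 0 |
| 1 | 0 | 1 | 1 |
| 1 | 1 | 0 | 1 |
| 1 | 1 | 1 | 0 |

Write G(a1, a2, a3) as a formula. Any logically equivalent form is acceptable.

The 0-rows are (1,0,0), (1,1,1). Take each as a conjunction (a1·¬a2·¬a3, a1·a2·a3), form their disjunction, and complement — that gives a formula that is 1 everywhere G is.

G(a1, a2, a3) = ~(((a1 & ~a2) & ~a3) | ((a1 & a2) & a3))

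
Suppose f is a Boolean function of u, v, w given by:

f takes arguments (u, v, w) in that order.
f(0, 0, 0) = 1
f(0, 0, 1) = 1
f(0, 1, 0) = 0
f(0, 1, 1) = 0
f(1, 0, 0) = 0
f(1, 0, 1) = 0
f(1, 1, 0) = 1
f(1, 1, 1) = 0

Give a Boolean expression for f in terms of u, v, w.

The 1-rows are (0,0,0), (0,0,1), (1,1,0). Each contributes one minterm — ¬u·¬v·¬w; ¬u·¬v·w; u·v·¬w — and their disjunction is a sum-of-products form of f.

f(u, v, w) = (((¬u ∧ ¬v) ∧ ¬w) ∨ ((¬u ∧ ¬v) ∧ w)) ∨ ((u ∧ v) ∧ ¬w)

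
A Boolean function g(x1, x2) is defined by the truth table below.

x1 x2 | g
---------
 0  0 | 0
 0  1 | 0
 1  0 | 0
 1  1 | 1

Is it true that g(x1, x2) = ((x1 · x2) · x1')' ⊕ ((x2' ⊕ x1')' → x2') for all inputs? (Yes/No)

Yes

Check the formula against g row by row:
  x1=0, x2=0: formula gives 0, g = 0 ✓
  x1=0, x2=1: formula gives 0, g = 0 ✓
  x1=1, x2=0: formula gives 0, g = 0 ✓
  x1=1, x2=1: formula gives 1, g = 1 ✓
All 4 rows match — the expression computes g exactly.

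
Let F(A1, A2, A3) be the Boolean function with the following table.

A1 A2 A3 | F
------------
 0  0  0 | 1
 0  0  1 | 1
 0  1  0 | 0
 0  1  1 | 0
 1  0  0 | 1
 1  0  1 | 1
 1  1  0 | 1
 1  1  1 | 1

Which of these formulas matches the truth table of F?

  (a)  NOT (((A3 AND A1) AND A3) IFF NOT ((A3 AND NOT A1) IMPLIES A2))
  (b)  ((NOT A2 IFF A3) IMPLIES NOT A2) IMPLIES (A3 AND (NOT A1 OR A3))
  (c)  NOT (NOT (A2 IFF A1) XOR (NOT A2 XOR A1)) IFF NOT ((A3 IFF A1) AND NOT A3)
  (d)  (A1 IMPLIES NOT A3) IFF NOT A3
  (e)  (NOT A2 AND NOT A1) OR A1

(a) disagrees with F on (0,0,0) (formula → 0, table → 1); rule it out.
(b) disagrees with F on (0,0,0) (formula → 0, table → 1); rule it out.
(c) disagrees with F on (0,0,1) (formula → 0, table → 1); rule it out.
(d) disagrees with F on (0,0,1) (formula → 0, table → 1); rule it out.
(e) is the remaining candidate, and it agrees with F on all 8 inputs.

e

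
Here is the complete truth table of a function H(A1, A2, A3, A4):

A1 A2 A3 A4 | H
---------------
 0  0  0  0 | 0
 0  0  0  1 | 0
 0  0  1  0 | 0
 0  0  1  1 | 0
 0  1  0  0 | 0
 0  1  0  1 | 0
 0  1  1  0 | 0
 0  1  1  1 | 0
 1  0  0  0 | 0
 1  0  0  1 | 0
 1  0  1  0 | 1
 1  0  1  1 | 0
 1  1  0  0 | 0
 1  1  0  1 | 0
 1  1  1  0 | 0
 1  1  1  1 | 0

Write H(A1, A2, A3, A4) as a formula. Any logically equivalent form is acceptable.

H is 1 on exactly one input, (1,0,1,0), whose minterm is A1·¬A2·A3·¬A4. So H is just that conjunction.

H(A1, A2, A3, A4) = ((A1 · A2') · A3) · A4'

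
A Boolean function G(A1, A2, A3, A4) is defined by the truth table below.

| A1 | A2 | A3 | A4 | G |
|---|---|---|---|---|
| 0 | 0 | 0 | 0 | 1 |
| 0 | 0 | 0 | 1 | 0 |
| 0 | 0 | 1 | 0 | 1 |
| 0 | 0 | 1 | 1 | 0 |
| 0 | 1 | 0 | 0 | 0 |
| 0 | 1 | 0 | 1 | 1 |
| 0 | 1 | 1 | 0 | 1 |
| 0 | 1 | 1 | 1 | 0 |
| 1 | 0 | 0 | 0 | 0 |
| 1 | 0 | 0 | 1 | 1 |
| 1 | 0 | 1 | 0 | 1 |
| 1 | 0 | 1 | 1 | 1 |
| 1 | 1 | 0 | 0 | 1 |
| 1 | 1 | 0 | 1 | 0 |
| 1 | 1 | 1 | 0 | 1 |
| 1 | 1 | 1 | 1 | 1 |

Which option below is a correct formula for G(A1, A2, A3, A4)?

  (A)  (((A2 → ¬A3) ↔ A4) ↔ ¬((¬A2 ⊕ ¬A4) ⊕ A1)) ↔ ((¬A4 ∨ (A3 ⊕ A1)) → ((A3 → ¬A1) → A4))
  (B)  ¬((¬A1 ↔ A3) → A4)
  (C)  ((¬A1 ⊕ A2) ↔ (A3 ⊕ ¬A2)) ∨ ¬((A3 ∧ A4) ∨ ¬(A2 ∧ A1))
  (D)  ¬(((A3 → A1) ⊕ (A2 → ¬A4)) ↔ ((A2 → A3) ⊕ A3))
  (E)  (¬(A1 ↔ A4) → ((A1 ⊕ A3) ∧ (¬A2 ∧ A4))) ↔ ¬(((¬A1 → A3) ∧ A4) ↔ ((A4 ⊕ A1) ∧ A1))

A

(B): at (0,0,0,0) it gives 0, but G = 1 — eliminated.
(C): at (0,0,0,1) it gives 1, but G = 0 — eliminated.
(D): at (0,0,0,1) it gives 1, but G = 0 — eliminated.
(E): at (0,0,0,0) it gives 0, but G = 1 — eliminated.
Only (A) survives; checking it on all 16 rows confirms it matches G.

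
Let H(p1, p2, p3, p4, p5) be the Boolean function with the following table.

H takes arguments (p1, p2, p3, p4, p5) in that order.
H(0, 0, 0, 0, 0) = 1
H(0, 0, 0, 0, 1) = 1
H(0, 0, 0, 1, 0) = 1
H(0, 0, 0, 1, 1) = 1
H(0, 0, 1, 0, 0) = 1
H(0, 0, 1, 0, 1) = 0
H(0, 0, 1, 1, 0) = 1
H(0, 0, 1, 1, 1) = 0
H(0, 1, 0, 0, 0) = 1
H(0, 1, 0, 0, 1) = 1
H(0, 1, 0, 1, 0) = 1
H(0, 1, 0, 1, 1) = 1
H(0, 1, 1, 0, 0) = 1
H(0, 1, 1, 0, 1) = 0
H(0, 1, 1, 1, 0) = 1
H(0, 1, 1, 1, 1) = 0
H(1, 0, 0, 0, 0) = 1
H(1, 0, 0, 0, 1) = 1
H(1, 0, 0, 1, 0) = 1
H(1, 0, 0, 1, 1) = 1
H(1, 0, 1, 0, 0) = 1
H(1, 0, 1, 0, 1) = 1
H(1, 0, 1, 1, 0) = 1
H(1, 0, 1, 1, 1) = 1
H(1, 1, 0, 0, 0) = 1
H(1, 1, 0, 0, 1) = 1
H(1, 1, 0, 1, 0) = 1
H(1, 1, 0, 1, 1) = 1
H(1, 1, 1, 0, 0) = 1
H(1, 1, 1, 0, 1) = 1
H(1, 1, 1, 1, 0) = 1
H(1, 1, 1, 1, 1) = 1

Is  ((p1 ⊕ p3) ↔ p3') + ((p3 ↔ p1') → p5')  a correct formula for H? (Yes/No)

Evaluate ((p1 ⊕ p3) ↔ p3') + ((p3 ↔ p1') → p5') on each row and compare to H:
  p1=0, p2=0, p3=0, p4=0, p5=0: formula gives 1, H = 1 ✓
  p1=0, p2=0, p3=0, p4=0, p5=1: formula gives 1, H = 1 ✓
  p1=0, p2=0, p3=0, p4=1, p5=0: formula gives 1, H = 1 ✓
  p1=0, p2=0, p3=0, p4=1, p5=1: formula gives 1, H = 1 ✓
  …and likewise for the remaining 28 rows.
Every row agrees, so the formula is equivalent.

Yes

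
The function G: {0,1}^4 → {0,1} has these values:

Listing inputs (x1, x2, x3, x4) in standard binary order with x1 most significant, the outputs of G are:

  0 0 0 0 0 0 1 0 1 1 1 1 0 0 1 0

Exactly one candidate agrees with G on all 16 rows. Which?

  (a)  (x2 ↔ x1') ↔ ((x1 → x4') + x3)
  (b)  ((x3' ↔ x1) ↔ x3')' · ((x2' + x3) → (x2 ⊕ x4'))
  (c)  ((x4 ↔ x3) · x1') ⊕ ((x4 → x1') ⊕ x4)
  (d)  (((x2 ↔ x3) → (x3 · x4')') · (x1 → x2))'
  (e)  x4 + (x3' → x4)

(a) disagrees with G on (0,1,0,0) (formula → 1, table → 0); rule it out.
(b) disagrees with G on (0,0,0,0) (formula → 1, table → 0); rule it out.
(c) disagrees with G on (0,0,1,0) (formula → 1, table → 0); rule it out.
(e) disagrees with G on (0,0,0,1) (formula → 1, table → 0); rule it out.
Only (d) survives; checking it on all 16 rows confirms it matches G.

d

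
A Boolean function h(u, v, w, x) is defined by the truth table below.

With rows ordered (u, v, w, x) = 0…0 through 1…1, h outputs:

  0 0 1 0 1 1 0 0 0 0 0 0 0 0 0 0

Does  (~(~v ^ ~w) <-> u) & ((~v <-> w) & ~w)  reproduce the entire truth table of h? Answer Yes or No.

Test each input against both h and the formula:
  u=0, v=0, w=0, x=0: formula gives 0, h = 0 ✓
  u=0, v=0, w=0, x=1: formula gives 0, h = 0 ✓
  u=0, v=0, w=1, x=0: formula gives 0, but h = 1 ✗
A single disagreement suffices: at (0,0,1,0) they differ, so the formula does not compute h.

No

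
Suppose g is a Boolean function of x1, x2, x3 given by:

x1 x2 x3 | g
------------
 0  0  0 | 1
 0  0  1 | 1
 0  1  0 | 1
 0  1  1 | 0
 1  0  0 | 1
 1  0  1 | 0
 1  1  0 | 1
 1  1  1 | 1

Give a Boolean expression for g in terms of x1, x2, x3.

g is 0 on only 2 rows — (0,1,1), (1,0,1). Writing each as a minterm (¬x1·x2·x3, x1·¬x2·x3) and OR-ing them characterizes exactly where g=0, so g is the negation of that disjunction.

g(x1, x2, x3) = NOT (((NOT x1 AND x2) AND x3) OR ((x1 AND NOT x2) AND x3))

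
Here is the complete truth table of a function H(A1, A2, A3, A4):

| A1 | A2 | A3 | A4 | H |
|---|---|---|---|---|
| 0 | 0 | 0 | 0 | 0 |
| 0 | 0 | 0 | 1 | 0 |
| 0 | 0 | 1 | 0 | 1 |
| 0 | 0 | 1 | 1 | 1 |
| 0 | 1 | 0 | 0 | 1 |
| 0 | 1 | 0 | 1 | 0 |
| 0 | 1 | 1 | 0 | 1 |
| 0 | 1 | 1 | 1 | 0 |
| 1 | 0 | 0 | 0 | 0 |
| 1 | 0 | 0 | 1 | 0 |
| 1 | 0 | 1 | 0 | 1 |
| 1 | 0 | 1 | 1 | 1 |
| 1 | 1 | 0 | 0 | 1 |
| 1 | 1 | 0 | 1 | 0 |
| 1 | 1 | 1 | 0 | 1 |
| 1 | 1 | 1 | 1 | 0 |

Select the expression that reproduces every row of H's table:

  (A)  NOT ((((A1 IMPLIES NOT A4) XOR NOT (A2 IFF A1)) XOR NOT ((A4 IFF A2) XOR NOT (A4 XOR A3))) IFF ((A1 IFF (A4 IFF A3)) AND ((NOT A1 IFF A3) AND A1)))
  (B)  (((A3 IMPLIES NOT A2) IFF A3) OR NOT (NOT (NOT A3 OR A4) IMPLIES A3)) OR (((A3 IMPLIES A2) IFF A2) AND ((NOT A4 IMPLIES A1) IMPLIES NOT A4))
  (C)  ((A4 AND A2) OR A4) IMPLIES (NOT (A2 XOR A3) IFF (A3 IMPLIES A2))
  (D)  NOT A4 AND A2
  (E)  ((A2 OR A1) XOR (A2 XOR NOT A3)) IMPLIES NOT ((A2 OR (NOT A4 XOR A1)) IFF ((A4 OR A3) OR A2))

(A) fails at (0,1,0,0): the formula yields 0, H is 1.
(C) fails at (0,0,0,0): the formula yields 1, H is 0.
(D) fails at (0,0,1,0): the formula yields 0, H is 1.
(E) fails at (0,0,0,0): the formula yields 1, H is 0.
Only (B) survives; checking it on all 16 rows confirms it matches H.

B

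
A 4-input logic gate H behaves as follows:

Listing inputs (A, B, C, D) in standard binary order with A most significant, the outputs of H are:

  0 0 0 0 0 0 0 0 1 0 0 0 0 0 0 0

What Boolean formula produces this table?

H(A, B, C, D) = ((A AND NOT B) AND NOT C) AND NOT D

Only row (1,0,0,0) gives 1. That row's minterm A·¬B·¬C·¬D is H directly.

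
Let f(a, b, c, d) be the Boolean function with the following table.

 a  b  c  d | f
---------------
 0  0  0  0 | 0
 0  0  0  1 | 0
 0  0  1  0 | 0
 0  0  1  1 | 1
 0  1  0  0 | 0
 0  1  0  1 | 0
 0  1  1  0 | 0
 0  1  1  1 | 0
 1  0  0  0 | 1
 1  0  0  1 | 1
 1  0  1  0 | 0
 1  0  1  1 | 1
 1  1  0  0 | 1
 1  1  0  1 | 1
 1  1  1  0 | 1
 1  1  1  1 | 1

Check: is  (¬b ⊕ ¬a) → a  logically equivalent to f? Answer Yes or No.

Test each input against both f and the formula:
  a=0, b=0, c=0, d=0: formula gives 1, but f = 0 ✗
Row (0,0,0,0) is a counterexample, so the formula is not equivalent to f.

No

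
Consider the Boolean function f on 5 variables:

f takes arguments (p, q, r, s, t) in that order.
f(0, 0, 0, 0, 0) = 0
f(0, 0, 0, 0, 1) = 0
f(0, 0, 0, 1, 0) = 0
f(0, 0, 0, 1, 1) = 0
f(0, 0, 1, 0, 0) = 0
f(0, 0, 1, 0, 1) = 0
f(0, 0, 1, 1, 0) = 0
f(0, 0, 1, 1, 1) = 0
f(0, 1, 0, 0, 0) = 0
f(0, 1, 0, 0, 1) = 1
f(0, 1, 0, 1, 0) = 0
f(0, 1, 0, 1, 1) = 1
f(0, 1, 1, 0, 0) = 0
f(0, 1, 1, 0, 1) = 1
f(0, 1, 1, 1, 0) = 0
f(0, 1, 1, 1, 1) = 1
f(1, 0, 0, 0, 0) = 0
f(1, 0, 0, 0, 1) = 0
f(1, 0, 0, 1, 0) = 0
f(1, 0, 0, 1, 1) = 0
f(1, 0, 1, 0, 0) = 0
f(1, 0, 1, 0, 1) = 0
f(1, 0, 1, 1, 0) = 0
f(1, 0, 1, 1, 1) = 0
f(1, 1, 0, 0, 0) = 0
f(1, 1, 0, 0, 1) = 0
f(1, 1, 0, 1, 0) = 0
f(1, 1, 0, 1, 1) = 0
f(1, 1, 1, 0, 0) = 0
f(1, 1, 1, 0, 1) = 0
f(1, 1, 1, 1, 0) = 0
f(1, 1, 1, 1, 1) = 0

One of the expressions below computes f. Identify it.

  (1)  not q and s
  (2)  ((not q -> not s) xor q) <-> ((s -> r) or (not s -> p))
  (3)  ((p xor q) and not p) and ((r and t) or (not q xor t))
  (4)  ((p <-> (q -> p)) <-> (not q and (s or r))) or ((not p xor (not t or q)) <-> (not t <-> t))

(1) fails at (0,0,0,1,0): the formula yields 1, f is 0.
(2) fails at (0,0,0,0,0): the formula yields 1, f is 0.
(4) fails at (0,0,0,0,0): the formula yields 1, f is 0.
Only (3) survives; checking it on all 32 rows confirms it matches f.

3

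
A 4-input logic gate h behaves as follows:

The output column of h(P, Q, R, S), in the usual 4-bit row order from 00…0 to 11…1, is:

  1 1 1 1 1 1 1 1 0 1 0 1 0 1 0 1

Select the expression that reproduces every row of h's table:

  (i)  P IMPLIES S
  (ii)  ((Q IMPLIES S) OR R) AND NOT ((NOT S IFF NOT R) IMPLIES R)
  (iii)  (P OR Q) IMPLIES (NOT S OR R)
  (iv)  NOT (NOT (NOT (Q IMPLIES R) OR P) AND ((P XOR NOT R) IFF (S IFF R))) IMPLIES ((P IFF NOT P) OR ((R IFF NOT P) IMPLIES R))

i

(ii) fails at (0,0,0,1): the formula yields 0, h is 1.
(iii) fails at (0,1,0,1): the formula yields 0, h is 1.
(iv) fails at (1,0,0,1): the formula yields 0, h is 1.
That leaves (i). Evaluating it on every row reproduces the table of h exactly.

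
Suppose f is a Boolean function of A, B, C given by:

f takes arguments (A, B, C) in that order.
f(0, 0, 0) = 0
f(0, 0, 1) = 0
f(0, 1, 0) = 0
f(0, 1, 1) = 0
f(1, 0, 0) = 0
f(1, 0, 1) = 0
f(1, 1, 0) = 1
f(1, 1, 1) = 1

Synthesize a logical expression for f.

f(A, B, C) = ((A and B) and not C) or ((A and B) and C)

f=1 on 2 inputs: (1,1,0), (1,1,1). Reading each as a conjunction of literals (A·B·¬C, A·B·C) and taking the OR gives the canonical DNF.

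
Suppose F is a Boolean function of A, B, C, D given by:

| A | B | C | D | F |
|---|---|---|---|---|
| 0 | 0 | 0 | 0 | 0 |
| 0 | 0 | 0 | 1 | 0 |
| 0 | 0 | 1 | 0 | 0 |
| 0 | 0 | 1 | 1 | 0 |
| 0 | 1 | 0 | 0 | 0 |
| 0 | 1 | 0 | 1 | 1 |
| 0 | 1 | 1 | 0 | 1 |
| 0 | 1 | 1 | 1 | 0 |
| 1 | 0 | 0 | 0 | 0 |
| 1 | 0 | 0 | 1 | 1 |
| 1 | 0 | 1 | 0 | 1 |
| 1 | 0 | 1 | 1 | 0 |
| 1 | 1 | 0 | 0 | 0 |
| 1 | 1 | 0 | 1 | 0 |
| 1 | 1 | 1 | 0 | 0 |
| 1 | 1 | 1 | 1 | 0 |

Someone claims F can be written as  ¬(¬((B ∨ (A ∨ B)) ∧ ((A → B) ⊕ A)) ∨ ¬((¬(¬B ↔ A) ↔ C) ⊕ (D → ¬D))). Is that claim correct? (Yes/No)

Evaluate ¬(¬((B ∨ (A ∨ B)) ∧ ((A → B) ⊕ A)) ∨ ¬((¬(¬B ↔ A) ↔ C) ⊕ (D → ¬D))) on each row and compare to F:
  A=0, B=0, C=0, D=0: formula gives 0, F = 0 ✓
  A=0, B=0, C=0, D=1: formula gives 0, F = 0 ✓
  A=0, B=0, C=1, D=0: formula gives 0, F = 0 ✓
  A=0, B=0, C=1, D=1: formula gives 0, F = 0 ✓
  … (the remaining 12 rows also agree.)
Every row agrees, so the formula is equivalent.

Yes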